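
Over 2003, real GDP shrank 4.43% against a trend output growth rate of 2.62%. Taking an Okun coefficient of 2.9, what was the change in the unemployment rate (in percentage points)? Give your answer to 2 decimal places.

Growth-rate Okun's law: g_Y = g_Y* - β × Δu, so Δu = (g_Y* - g_Y)/β.
Δu = (2.62 + 4.43)/2.9 = 7.05/2.9 = 2.43 percentage points.

2.43 percentage points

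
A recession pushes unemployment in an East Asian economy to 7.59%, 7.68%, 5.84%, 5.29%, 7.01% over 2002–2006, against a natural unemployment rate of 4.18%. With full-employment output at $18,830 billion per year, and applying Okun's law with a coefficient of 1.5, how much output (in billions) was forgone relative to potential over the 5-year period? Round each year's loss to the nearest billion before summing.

Year 2002: gap = -1.5 × (7.59 - 4.18) = -5.115%, loss ≈ 18830 × 5.115/100 ≈ 963.
Year 2003: gap = -1.5 × (7.68 - 4.18) = -5.25%, loss ≈ 18830 × 5.25/100 ≈ 989.
Year 2004: gap = -1.5 × (5.84 - 4.18) = -2.49%, loss ≈ 18830 × 2.49/100 ≈ 469.
Year 2005: gap = -1.5 × (5.29 - 4.18) = -1.665%, loss ≈ 18830 × 1.665/100 ≈ 314.
Year 2006: gap = -1.5 × (7.01 - 4.18) = -4.245%, loss ≈ 18830 × 4.245/100 ≈ 799.
Total lost output = 963 + 989 + 469 + 314 + 799 = 3534 billion.

$3,534 billion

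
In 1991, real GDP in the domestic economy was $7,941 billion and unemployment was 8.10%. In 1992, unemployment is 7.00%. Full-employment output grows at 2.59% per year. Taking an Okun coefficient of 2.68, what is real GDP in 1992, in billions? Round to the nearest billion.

Δu = 7 - 8.1 = -1.1 points.
Okun's law (growth form): g_Y = g_Y* - β × Δu = 2.59 - 2.68 × (-1.10) = 2.59 + 2.948 = 5.538%.
Real GDP in the next year = 7941 × (1 + 5.538/100) = 7941 × 1.05538 ≈ 8381 billion.

$8,381 billion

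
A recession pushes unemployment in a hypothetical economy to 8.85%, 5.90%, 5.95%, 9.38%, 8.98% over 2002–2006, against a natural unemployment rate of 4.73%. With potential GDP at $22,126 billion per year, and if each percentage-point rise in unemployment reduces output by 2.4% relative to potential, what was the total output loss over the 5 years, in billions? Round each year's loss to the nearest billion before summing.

Year 2002: gap = -2.4 × (8.85 - 4.73) = -9.888%, loss ≈ 22126 × 9.888/100 ≈ 2188.
Year 2003: gap = -2.4 × (5.9 - 4.73) = -2.808%, loss ≈ 22126 × 2.808/100 ≈ 621.
Year 2004: gap = -2.4 × (5.95 - 4.73) = -2.928%, loss ≈ 22126 × 2.928/100 ≈ 648.
Year 2005: gap = -2.4 × (9.38 - 4.73) = -11.16%, loss ≈ 22126 × 11.16/100 ≈ 2469.
Year 2006: gap = -2.4 × (8.98 - 4.73) = -10.2%, loss ≈ 22126 × 10.2/100 ≈ 2257.
Total lost output = 2188 + 621 + 648 + 2469 + 2257 = 8183 billion.

$8,183 billion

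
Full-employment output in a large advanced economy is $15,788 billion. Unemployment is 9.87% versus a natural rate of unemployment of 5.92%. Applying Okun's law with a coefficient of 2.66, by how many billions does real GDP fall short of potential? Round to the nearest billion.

$1,659 billion

Output gap = -2.66 × (9.87 - 5.92) = -2.66 × 3.95 = -10.507%.
Actual GDP ≈ 15788 × 0.89493 ≈ 14129 billion, so the shortfall is 15788 - 14129 = 1659 billion.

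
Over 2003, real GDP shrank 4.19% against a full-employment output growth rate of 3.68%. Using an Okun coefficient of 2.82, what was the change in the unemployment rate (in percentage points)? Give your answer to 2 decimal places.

Growth-rate Okun's law: g_Y = g_Y* - β × Δu, so Δu = (g_Y* - g_Y)/β.
Δu = (3.68 + 4.19)/2.82 = 7.87/2.82 = 2.79 percentage points.

2.79 percentage points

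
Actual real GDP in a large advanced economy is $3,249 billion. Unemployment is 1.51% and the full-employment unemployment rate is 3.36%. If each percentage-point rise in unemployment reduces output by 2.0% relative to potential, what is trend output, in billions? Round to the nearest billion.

$3,133 billion

Unemployment gap = 1.51 - 3.36 = -1.85 points, so output gap = -2 × (-1.85) = 3.7%.
Since Y = Y* × (1 + gap/100), Y* = 3249/1.037 ≈ 3133 billion.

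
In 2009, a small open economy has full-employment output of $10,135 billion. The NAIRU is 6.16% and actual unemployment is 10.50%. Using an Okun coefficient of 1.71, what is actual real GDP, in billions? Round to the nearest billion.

$9,383 billion

Unemployment gap = 10.5 - 6.16 = 4.34 points, so the output gap is -1.71 × 4.34 = -7.4214%.
Actual GDP = 10135 × (1 - 7.4214/100) = 10135 × 0.925786 ≈ 9383 billion.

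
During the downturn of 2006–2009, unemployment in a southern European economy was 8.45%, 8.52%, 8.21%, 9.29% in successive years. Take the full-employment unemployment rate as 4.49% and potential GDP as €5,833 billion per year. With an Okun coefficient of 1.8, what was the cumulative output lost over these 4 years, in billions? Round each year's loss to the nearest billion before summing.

€1,734 billion

Year 2006: gap = -1.8 × (8.45 - 4.49) = -7.128%, loss ≈ 5833 × 7.128/100 ≈ 416.
Year 2007: gap = -1.8 × (8.52 - 4.49) = -7.254%, loss ≈ 5833 × 7.254/100 ≈ 423.
Year 2008: gap = -1.8 × (8.21 - 4.49) = -6.696%, loss ≈ 5833 × 6.696/100 ≈ 391.
Year 2009: gap = -1.8 × (9.29 - 4.49) = -8.64%, loss ≈ 5833 × 8.64/100 ≈ 504.
Total lost output = 416 + 423 + 391 + 504 = 1734 billion.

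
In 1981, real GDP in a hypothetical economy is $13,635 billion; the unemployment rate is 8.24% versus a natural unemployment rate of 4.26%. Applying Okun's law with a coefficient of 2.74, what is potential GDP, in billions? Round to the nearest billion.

Unemployment gap = 8.24 - 4.26 = 3.98 points, so output gap = -2.74 × 3.98 = -10.9052%.
Since Y = Y* × (1 + gap/100), Y* = 13635/0.890948 ≈ 15304 billion.

$15,304 billion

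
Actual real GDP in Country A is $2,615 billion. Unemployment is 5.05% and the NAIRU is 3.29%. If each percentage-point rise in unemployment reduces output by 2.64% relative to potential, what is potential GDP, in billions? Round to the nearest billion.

$2,742 billion

Unemployment gap = 5.05 - 3.29 = 1.76 points, so output gap = -2.64 × 1.76 = -4.6464%.
Since Y = Y* × (1 + gap/100), Y* = 2615/0.953536 ≈ 2742 billion.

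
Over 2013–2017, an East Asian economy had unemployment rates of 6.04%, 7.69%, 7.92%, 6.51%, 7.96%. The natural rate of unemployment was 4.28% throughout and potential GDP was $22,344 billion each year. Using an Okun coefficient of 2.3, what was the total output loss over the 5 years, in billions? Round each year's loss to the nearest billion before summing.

$7,564 billion

Year 2013: gap = -2.3 × (6.04 - 4.28) = -4.048%, loss ≈ 22344 × 4.048/100 ≈ 904.
Year 2014: gap = -2.3 × (7.69 - 4.28) = -7.843%, loss ≈ 22344 × 7.843/100 ≈ 1752.
Year 2015: gap = -2.3 × (7.92 - 4.28) = -8.372%, loss ≈ 22344 × 8.372/100 ≈ 1871.
Year 2016: gap = -2.3 × (6.51 - 4.28) = -5.129%, loss ≈ 22344 × 5.129/100 ≈ 1146.
Year 2017: gap = -2.3 × (7.96 - 4.28) = -8.464%, loss ≈ 22344 × 8.464/100 ≈ 1891.
Total lost output = 904 + 1752 + 1871 + 1146 + 1891 = 7564 billion.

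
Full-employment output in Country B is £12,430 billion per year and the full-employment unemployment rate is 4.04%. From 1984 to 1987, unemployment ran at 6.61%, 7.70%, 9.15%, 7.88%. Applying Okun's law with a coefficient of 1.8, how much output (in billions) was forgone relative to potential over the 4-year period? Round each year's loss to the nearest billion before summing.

Year 1984: gap = -1.8 × (6.61 - 4.04) = -4.626%, loss ≈ 12430 × 4.626/100 ≈ 575.
Year 1985: gap = -1.8 × (7.7 - 4.04) = -6.588%, loss ≈ 12430 × 6.588/100 ≈ 819.
Year 1986: gap = -1.8 × (9.15 - 4.04) = -9.198%, loss ≈ 12430 × 9.198/100 ≈ 1143.
Year 1987: gap = -1.8 × (7.88 - 4.04) = -6.912%, loss ≈ 12430 × 6.912/100 ≈ 859.
Total lost output = 575 + 819 + 1143 + 859 = 3396 billion.

£3,396 billion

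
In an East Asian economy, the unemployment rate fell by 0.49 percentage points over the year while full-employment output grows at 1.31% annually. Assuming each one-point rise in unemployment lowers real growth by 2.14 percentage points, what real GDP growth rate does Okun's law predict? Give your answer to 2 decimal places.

Growth-rate Okun's law: g_Y = g_Y* - β × Δu.
g_Y = 1.31 - 2.14 × (-0.49) = 1.31 + 1.0486 = 2.3586%, i.e. 2.36% to 2 d.p.

2.36%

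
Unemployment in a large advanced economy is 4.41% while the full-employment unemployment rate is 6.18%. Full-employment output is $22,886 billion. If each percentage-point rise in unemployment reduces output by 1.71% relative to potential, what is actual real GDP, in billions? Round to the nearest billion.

Unemployment gap = 4.41 - 6.18 = -1.77 points, so the output gap is -1.71 × (-1.77) = 3.0267%.
Actual GDP = 22886 × (1 + 3.0267/100) = 22886 × 1.030267 ≈ 23579 billion.

$23,579 billion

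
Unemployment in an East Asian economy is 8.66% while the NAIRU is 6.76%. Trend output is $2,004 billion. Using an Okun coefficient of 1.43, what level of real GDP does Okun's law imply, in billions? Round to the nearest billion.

Unemployment gap = 8.66 - 6.76 = 1.9 points, so the output gap is -1.43 × 1.9 = -2.717%.
Actual GDP = 2004 × (1 - 2.717/100) = 2004 × 0.97283 ≈ 1950 billion.

$1,950 billion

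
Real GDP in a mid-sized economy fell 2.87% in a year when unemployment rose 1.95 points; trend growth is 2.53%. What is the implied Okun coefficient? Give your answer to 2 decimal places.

Growth form: g_Y = g_Y* - β × Δu, so β = (g_Y* - g_Y)/Δu.
β = (2.53 + 2.87)/1.95 = 5.4/1.95 = 2.77.

β ≈ 2.77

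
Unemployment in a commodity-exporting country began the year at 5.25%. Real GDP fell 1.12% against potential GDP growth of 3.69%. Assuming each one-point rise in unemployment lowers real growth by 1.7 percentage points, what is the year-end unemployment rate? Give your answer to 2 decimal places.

8.08%

Growth-rate Okun's law: g_Y = g_Y* - β × Δu, so Δu = (g_Y* - g_Y)/β.
Δu = (3.69 + 1.12)/1.7 = 4.81/1.7 = 2.83 percentage points.
Year-end unemployment = 5.25 + 2.83 = 8.08%.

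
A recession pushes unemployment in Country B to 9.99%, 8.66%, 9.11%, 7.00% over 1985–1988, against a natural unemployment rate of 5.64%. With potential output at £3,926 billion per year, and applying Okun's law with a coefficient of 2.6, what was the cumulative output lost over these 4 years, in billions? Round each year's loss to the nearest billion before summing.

Year 1985: gap = -2.6 × (9.99 - 5.64) = -11.31%, loss ≈ 3926 × 11.31/100 ≈ 444.
Year 1986: gap = -2.6 × (8.66 - 5.64) = -7.852%, loss ≈ 3926 × 7.852/100 ≈ 308.
Year 1987: gap = -2.6 × (9.11 - 5.64) = -9.022%, loss ≈ 3926 × 9.022/100 ≈ 354.
Year 1988: gap = -2.6 × (7 - 5.64) = -3.536%, loss ≈ 3926 × 3.536/100 ≈ 139.
Total lost output = 444 + 308 + 354 + 139 = 1245 billion.

£1,245 billion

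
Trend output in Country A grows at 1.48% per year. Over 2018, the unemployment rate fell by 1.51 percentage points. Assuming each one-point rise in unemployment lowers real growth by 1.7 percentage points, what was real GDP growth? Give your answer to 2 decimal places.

4.05%

Growth-rate Okun's law: g_Y = g_Y* - β × Δu.
g_Y = 1.48 - 1.7 × (-1.51) = 1.48 + 2.567 = 4.047%, i.e. 4.05% to 2 d.p.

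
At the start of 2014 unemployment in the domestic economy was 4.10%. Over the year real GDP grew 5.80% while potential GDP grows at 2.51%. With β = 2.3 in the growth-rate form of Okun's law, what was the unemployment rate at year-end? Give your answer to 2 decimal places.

2.67%

Growth-rate Okun's law: g_Y = g_Y* - β × Δu, so Δu = (g_Y* - g_Y)/β.
Δu = (2.51 - 5.8)/2.3 = -3.29/2.3 = -1.43 percentage points.
Year-end unemployment = 4.1 - 1.43 = 2.67%.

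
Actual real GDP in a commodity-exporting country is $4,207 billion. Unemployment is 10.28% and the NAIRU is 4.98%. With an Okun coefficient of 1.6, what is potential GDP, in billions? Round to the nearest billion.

$4,597 billion

Unemployment gap = 10.28 - 4.98 = 5.3 points, so output gap = -1.6 × 5.3 = -8.48%.
Since Y = Y* × (1 + gap/100), Y* = 4207/0.9152 ≈ 4597 billion.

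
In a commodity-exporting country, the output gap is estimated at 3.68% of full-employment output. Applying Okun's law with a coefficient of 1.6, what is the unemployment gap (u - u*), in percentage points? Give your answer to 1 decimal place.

-2.3 percentage points

Okun's law: output gap = -β × (u - u*), so u - u* = -(output gap)/β.
u - u* = -(3.68)/1.6 = -2.3 percentage points.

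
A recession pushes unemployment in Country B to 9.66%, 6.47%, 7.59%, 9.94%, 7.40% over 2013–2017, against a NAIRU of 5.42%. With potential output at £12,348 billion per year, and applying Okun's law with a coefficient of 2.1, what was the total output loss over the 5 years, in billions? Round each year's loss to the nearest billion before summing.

£3,619 billion

Year 2013: gap = -2.1 × (9.66 - 5.42) = -8.904%, loss ≈ 12348 × 8.904/100 ≈ 1099.
Year 2014: gap = -2.1 × (6.47 - 5.42) = -2.205%, loss ≈ 12348 × 2.205/100 ≈ 272.
Year 2015: gap = -2.1 × (7.59 - 5.42) = -4.557%, loss ≈ 12348 × 4.557/100 ≈ 563.
Year 2016: gap = -2.1 × (9.94 - 5.42) = -9.492%, loss ≈ 12348 × 9.492/100 ≈ 1172.
Year 2017: gap = -2.1 × (7.4 - 5.42) = -4.158%, loss ≈ 12348 × 4.158/100 ≈ 513.
Total lost output = 1099 + 272 + 563 + 1172 + 513 = 3619 billion.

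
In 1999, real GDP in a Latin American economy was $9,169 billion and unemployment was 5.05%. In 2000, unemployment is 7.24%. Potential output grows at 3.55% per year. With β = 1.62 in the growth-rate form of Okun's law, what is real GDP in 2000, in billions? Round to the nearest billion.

$9,169 billion

Δu = 7.24 - 5.05 = 2.19 points.
Okun's law (growth form): g_Y = g_Y* - β × Δu = 3.55 - 1.62 × (2.19) = 3.55 - 3.5478 = 0.0022%.
Real GDP in the next year = 9169 × (1 + 0.0022/100) = 9169 × 1.000022 ≈ 9169 billion.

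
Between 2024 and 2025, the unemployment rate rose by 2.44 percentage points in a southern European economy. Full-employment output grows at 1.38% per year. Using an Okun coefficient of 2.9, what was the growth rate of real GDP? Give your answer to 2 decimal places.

-5.70%

Growth-rate Okun's law: g_Y = g_Y* - β × Δu.
g_Y = 1.38 - 2.9 × (2.44) = 1.38 - 7.076 = -5.696%, i.e. -5.70% to 2 d.p.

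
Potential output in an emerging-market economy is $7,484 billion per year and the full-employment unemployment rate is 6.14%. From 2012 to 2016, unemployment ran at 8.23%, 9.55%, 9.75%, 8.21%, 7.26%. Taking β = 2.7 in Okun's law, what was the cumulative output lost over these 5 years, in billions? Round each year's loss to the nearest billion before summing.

Year 2012: gap = -2.7 × (8.23 - 6.14) = -5.643%, loss ≈ 7484 × 5.643/100 ≈ 422.
Year 2013: gap = -2.7 × (9.55 - 6.14) = -9.207%, loss ≈ 7484 × 9.207/100 ≈ 689.
Year 2014: gap = -2.7 × (9.75 - 6.14) = -9.747%, loss ≈ 7484 × 9.747/100 ≈ 729.
Year 2015: gap = -2.7 × (8.21 - 6.14) = -5.589%, loss ≈ 7484 × 5.589/100 ≈ 418.
Year 2016: gap = -2.7 × (7.26 - 6.14) = -3.024%, loss ≈ 7484 × 3.024/100 ≈ 226.
Total lost output = 422 + 689 + 729 + 418 + 226 = 2484 billion.

$2,484 billion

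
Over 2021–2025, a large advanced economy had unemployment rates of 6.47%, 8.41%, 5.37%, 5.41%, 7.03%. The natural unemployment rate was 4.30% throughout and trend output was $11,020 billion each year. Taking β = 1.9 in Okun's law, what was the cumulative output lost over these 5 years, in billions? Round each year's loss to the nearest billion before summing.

$2,343 billion

Year 2021: gap = -1.9 × (6.47 - 4.3) = -4.123%, loss ≈ 11020 × 4.123/100 ≈ 454.
Year 2022: gap = -1.9 × (8.41 - 4.3) = -7.809%, loss ≈ 11020 × 7.809/100 ≈ 861.
Year 2023: gap = -1.9 × (5.37 - 4.3) = -2.033%, loss ≈ 11020 × 2.033/100 ≈ 224.
Year 2024: gap = -1.9 × (5.41 - 4.3) = -2.109%, loss ≈ 11020 × 2.109/100 ≈ 232.
Year 2025: gap = -1.9 × (7.03 - 4.3) = -5.187%, loss ≈ 11020 × 5.187/100 ≈ 572.
Total lost output = 454 + 861 + 224 + 232 + 572 = 2343 billion.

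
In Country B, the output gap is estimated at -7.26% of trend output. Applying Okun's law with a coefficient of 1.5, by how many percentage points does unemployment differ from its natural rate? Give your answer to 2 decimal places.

4.84 percentage points

Okun's law: output gap = -β × (u - u*), so u - u* = -(output gap)/β.
u - u* = -(-7.26)/1.5 = 4.84 percentage points.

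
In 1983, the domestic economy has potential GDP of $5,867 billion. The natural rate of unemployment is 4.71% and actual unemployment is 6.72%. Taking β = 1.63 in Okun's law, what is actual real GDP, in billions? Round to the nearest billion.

Unemployment gap = 6.72 - 4.71 = 2.01 points, so the output gap is -1.63 × 2.01 = -3.2763%.
Actual GDP = 5867 × (1 - 3.2763/100) = 5867 × 0.967237 ≈ 5675 billion.

$5,675 billion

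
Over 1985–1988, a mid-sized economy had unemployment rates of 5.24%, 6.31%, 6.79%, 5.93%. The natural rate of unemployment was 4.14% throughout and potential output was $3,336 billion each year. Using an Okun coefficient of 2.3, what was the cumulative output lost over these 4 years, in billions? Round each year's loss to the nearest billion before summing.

Year 1985: gap = -2.3 × (5.24 - 4.14) = -2.53%, loss ≈ 3336 × 2.53/100 ≈ 84.
Year 1986: gap = -2.3 × (6.31 - 4.14) = -4.991%, loss ≈ 3336 × 4.991/100 ≈ 166.
Year 1987: gap = -2.3 × (6.79 - 4.14) = -6.095%, loss ≈ 3336 × 6.095/100 ≈ 203.
Year 1988: gap = -2.3 × (5.93 - 4.14) = -4.117%, loss ≈ 3336 × 4.117/100 ≈ 137.
Total lost output = 84 + 166 + 203 + 137 = 590 billion.

$590 billion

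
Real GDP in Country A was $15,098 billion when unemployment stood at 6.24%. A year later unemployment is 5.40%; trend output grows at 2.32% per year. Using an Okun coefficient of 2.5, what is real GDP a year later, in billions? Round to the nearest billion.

$15,765 billion

Δu = 5.4 - 6.24 = -0.84 points.
Okun's law (growth form): g_Y = g_Y* - β × Δu = 2.32 - 2.5 × (-0.84) = 2.32 + 2.1 = 4.42%.
Real GDP in the next year = 15098 × (1 + 4.42/100) = 15098 × 1.0442 ≈ 15765 billion.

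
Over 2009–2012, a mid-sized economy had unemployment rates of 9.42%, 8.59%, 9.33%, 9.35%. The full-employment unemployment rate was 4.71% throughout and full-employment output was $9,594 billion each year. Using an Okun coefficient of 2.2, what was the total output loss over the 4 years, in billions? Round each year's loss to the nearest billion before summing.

Year 2009: gap = -2.2 × (9.42 - 4.71) = -10.362%, loss ≈ 9594 × 10.362/100 ≈ 994.
Year 2010: gap = -2.2 × (8.59 - 4.71) = -8.536%, loss ≈ 9594 × 8.536/100 ≈ 819.
Year 2011: gap = -2.2 × (9.33 - 4.71) = -10.164%, loss ≈ 9594 × 10.164/100 ≈ 975.
Year 2012: gap = -2.2 × (9.35 - 4.71) = -10.208%, loss ≈ 9594 × 10.208/100 ≈ 979.
Total lost output = 994 + 819 + 975 + 979 = 3767 billion.

$3,767 billion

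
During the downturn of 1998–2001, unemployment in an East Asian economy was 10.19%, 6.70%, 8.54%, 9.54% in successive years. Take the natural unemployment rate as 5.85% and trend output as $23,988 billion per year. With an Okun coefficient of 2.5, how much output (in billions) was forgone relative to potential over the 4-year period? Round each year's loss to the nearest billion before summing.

Year 1998: gap = -2.5 × (10.19 - 5.85) = -10.85%, loss ≈ 23988 × 10.85/100 ≈ 2603.
Year 1999: gap = -2.5 × (6.7 - 5.85) = -2.125%, loss ≈ 23988 × 2.125/100 ≈ 510.
Year 2000: gap = -2.5 × (8.54 - 5.85) = -6.725%, loss ≈ 23988 × 6.725/100 ≈ 1613.
Year 2001: gap = -2.5 × (9.54 - 5.85) = -9.225%, loss ≈ 23988 × 9.225/100 ≈ 2213.
Total lost output = 2603 + 510 + 1613 + 2213 = 6939 billion.

$6,939 billion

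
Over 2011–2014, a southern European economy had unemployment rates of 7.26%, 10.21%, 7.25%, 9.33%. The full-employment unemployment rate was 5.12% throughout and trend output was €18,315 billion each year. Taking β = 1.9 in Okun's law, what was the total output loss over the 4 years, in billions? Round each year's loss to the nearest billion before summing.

Year 2011: gap = -1.9 × (7.26 - 5.12) = -4.066%, loss ≈ 18315 × 4.066/100 ≈ 745.
Year 2012: gap = -1.9 × (10.21 - 5.12) = -9.671%, loss ≈ 18315 × 9.671/100 ≈ 1771.
Year 2013: gap = -1.9 × (7.25 - 5.12) = -4.047%, loss ≈ 18315 × 4.047/100 ≈ 741.
Year 2014: gap = -1.9 × (9.33 - 5.12) = -7.999%, loss ≈ 18315 × 7.999/100 ≈ 1465.
Total lost output = 745 + 1771 + 741 + 1465 = 4722 billion.

€4,722 billion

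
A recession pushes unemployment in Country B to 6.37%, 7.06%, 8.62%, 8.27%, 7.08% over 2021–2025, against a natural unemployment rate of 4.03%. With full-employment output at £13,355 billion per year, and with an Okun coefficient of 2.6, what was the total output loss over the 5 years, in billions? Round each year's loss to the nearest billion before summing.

£5,990 billion

Year 2021: gap = -2.6 × (6.37 - 4.03) = -6.084%, loss ≈ 13355 × 6.084/100 ≈ 813.
Year 2022: gap = -2.6 × (7.06 - 4.03) = -7.878%, loss ≈ 13355 × 7.878/100 ≈ 1052.
Year 2023: gap = -2.6 × (8.62 - 4.03) = -11.934%, loss ≈ 13355 × 11.934/100 ≈ 1594.
Year 2024: gap = -2.6 × (8.27 - 4.03) = -11.024%, loss ≈ 13355 × 11.024/100 ≈ 1472.
Year 2025: gap = -2.6 × (7.08 - 4.03) = -7.93%, loss ≈ 13355 × 7.93/100 ≈ 1059.
Total lost output = 813 + 1052 + 1594 + 1472 + 1059 = 5990 billion.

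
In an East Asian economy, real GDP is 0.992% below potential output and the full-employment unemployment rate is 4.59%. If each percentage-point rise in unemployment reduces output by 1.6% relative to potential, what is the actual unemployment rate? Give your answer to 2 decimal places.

From Okun's law, u - u* = -(output gap)/β = -(-0.992)/1.6 = 0.62 points.
So u = 4.59 + 0.62 = 5.21%.

5.21%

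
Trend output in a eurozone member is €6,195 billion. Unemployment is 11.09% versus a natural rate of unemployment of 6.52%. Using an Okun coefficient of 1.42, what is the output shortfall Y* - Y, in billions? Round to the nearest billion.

Output gap = -1.42 × (11.09 - 6.52) = -1.42 × 4.57 = -6.4894%.
Actual GDP ≈ 6195 × 0.935106 ≈ 5793 billion, so the shortfall is 6195 - 5793 = 402 billion.

€402 billion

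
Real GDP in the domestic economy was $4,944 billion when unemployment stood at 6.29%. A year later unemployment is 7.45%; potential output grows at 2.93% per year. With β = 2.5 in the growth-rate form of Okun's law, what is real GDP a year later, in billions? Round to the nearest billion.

Δu = 7.45 - 6.29 = 1.16 points.
Okun's law (growth form): g_Y = g_Y* - β × Δu = 2.93 - 2.5 × (1.16) = 2.93 - 2.9 = 0.03%.
Real GDP in the next year = 4944 × (1 + 0.03/100) = 4944 × 1.0003 ≈ 4945 billion.

$4,945 billion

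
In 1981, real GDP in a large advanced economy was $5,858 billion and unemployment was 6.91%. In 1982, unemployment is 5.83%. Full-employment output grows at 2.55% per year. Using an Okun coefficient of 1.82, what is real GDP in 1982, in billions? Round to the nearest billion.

$6,123 billion

Δu = 5.83 - 6.91 = -1.08 points.
Okun's law (growth form): g_Y = g_Y* - β × Δu = 2.55 - 1.82 × (-1.08) = 2.55 + 1.9656 = 4.5156%.
Real GDP in the next year = 5858 × (1 + 4.5156/100) = 5858 × 1.045156 ≈ 6123 billion.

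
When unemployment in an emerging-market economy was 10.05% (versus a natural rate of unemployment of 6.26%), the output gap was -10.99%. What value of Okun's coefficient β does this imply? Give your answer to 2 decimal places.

Okun's law: output gap = -β × (u - u*).
-10.99 = -β × (10.05 - 6.26) = -β × 3.79, so β = 10.99/3.79 = 2.90.

β ≈ 2.90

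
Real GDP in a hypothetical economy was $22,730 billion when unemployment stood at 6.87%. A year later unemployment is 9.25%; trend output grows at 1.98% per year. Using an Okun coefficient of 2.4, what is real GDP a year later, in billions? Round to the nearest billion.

Δu = 9.25 - 6.87 = 2.38 points.
Okun's law (growth form): g_Y = g_Y* - β × Δu = 1.98 - 2.4 × (2.38) = 1.98 - 5.712 = -3.732%.
Real GDP in the next year = 22730 × (1 - 3.732/100) = 22730 × 0.96268 ≈ 21882 billion.

$21,882 billion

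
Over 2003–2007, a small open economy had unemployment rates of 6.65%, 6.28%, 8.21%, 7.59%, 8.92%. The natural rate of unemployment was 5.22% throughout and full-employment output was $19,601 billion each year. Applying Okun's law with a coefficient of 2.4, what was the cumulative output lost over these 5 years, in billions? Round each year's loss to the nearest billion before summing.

$5,435 billion

Year 2003: gap = -2.4 × (6.65 - 5.22) = -3.432%, loss ≈ 19601 × 3.432/100 ≈ 673.
Year 2004: gap = -2.4 × (6.28 - 5.22) = -2.544%, loss ≈ 19601 × 2.544/100 ≈ 499.
Year 2005: gap = -2.4 × (8.21 - 5.22) = -7.176%, loss ≈ 19601 × 7.176/100 ≈ 1407.
Year 2006: gap = -2.4 × (7.59 - 5.22) = -5.688%, loss ≈ 19601 × 5.688/100 ≈ 1115.
Year 2007: gap = -2.4 × (8.92 - 5.22) = -8.88%, loss ≈ 19601 × 8.88/100 ≈ 1741.
Total lost output = 673 + 499 + 1407 + 1115 + 1741 = 5435 billion.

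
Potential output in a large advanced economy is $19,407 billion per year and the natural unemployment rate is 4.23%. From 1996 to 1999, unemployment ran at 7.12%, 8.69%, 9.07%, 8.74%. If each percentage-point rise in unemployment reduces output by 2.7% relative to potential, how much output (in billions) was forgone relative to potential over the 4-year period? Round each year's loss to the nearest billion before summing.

$8,750 billion

Year 1996: gap = -2.7 × (7.12 - 4.23) = -7.803%, loss ≈ 19407 × 7.803/100 ≈ 1514.
Year 1997: gap = -2.7 × (8.69 - 4.23) = -12.042%, loss ≈ 19407 × 12.042/100 ≈ 2337.
Year 1998: gap = -2.7 × (9.07 - 4.23) = -13.068%, loss ≈ 19407 × 13.068/100 ≈ 2536.
Year 1999: gap = -2.7 × (8.74 - 4.23) = -12.177%, loss ≈ 19407 × 12.177/100 ≈ 2363.
Total lost output = 1514 + 2337 + 2536 + 2363 = 8750 billion.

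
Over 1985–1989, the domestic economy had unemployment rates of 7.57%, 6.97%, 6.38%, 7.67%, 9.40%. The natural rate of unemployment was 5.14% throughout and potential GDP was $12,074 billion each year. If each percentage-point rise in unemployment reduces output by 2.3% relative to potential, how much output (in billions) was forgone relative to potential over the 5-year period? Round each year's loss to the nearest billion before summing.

$3,413 billion

Year 1985: gap = -2.3 × (7.57 - 5.14) = -5.589%, loss ≈ 12074 × 5.589/100 ≈ 675.
Year 1986: gap = -2.3 × (6.97 - 5.14) = -4.209%, loss ≈ 12074 × 4.209/100 ≈ 508.
Year 1987: gap = -2.3 × (6.38 - 5.14) = -2.852%, loss ≈ 12074 × 2.852/100 ≈ 344.
Year 1988: gap = -2.3 × (7.67 - 5.14) = -5.819%, loss ≈ 12074 × 5.819/100 ≈ 703.
Year 1989: gap = -2.3 × (9.4 - 5.14) = -9.798%, loss ≈ 12074 × 9.798/100 ≈ 1183.
Total lost output = 675 + 508 + 344 + 703 + 1183 = 3413 billion.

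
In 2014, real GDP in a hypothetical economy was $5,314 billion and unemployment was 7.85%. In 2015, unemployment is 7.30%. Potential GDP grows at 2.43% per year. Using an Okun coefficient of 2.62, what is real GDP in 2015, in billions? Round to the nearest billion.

Δu = 7.3 - 7.85 = -0.55 points.
Okun's law (growth form): g_Y = g_Y* - β × Δu = 2.43 - 2.62 × (-0.55) = 2.43 + 1.441 = 3.871%.
Real GDP in the next year = 5314 × (1 + 3.871/100) = 5314 × 1.03871 ≈ 5520 billion.

$5,520 billion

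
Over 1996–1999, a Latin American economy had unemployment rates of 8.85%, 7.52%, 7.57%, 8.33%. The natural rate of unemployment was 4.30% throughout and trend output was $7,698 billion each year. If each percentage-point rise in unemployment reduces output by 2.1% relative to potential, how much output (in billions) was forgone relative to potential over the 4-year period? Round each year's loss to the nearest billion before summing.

Year 1996: gap = -2.1 × (8.85 - 4.3) = -9.555%, loss ≈ 7698 × 9.555/100 ≈ 736.
Year 1997: gap = -2.1 × (7.52 - 4.3) = -6.762%, loss ≈ 7698 × 6.762/100 ≈ 521.
Year 1998: gap = -2.1 × (7.57 - 4.3) = -6.867%, loss ≈ 7698 × 6.867/100 ≈ 529.
Year 1999: gap = -2.1 × (8.33 - 4.3) = -8.463%, loss ≈ 7698 × 8.463/100 ≈ 651.
Total lost output = 736 + 521 + 529 + 651 = 2437 billion.

$2,437 billion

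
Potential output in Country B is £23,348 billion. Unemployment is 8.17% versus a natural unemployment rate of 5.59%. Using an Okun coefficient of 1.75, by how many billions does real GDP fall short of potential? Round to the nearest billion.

£1,054 billion

Output gap = -1.75 × (8.17 - 5.59) = -1.75 × 2.58 = -4.515%.
Actual GDP ≈ 23348 × 0.95485 ≈ 22294 billion, so the shortfall is 23348 - 22294 = 1054 billion.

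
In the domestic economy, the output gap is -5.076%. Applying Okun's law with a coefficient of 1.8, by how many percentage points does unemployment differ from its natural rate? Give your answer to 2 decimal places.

Okun's law: output gap = -β × (u - u*), so u - u* = -(output gap)/β.
u - u* = -(-5.076)/1.8 = 2.82 percentage points.

2.82 percentage points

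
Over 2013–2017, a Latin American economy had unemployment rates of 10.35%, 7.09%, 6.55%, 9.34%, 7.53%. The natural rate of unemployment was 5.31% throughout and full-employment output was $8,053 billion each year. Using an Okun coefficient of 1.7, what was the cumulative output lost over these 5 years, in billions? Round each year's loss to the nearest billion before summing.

$1,960 billion

Year 2013: gap = -1.7 × (10.35 - 5.31) = -8.568%, loss ≈ 8053 × 8.568/100 ≈ 690.
Year 2014: gap = -1.7 × (7.09 - 5.31) = -3.026%, loss ≈ 8053 × 3.026/100 ≈ 244.
Year 2015: gap = -1.7 × (6.55 - 5.31) = -2.108%, loss ≈ 8053 × 2.108/100 ≈ 170.
Year 2016: gap = -1.7 × (9.34 - 5.31) = -6.851%, loss ≈ 8053 × 6.851/100 ≈ 552.
Year 2017: gap = -1.7 × (7.53 - 5.31) = -3.774%, loss ≈ 8053 × 3.774/100 ≈ 304.
Total lost output = 690 + 244 + 170 + 552 + 304 = 1960 billion.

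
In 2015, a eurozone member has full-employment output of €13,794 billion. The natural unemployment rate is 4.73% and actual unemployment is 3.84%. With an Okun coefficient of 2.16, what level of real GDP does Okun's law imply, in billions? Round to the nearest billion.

Unemployment gap = 3.84 - 4.73 = -0.89 points, so the output gap is -2.16 × (-0.89) = 1.9224%.
Actual GDP = 13794 × (1 + 1.9224/100) = 13794 × 1.019224 ≈ 14059 billion.

€14,059 billion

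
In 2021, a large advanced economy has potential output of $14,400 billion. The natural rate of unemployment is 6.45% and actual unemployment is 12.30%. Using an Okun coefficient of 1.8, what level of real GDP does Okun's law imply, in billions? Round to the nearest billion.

Unemployment gap = 12.3 - 6.45 = 5.85 points, so the output gap is -1.8 × 5.85 = -10.53%.
Actual GDP = 14400 × (1 - 10.53/100) = 14400 × 0.8947 ≈ 12884 billion.

$12,884 billion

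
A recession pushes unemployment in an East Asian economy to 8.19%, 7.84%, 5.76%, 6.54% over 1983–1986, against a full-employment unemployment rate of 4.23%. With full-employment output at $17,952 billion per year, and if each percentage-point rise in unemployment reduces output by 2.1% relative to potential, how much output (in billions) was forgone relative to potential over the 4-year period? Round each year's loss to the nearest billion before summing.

Year 1983: gap = -2.1 × (8.19 - 4.23) = -8.316%, loss ≈ 17952 × 8.316/100 ≈ 1493.
Year 1984: gap = -2.1 × (7.84 - 4.23) = -7.581%, loss ≈ 17952 × 7.581/100 ≈ 1361.
Year 1985: gap = -2.1 × (5.76 - 4.23) = -3.213%, loss ≈ 17952 × 3.213/100 ≈ 577.
Year 1986: gap = -2.1 × (6.54 - 4.23) = -4.851%, loss ≈ 17952 × 4.851/100 ≈ 871.
Total lost output = 1493 + 1361 + 577 + 871 = 4302 billion.

$4,302 billion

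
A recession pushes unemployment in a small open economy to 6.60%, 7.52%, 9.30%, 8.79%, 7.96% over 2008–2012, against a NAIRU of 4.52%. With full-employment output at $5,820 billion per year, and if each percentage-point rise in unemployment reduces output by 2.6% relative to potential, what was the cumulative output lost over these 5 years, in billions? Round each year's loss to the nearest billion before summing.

$2,659 billion

Year 2008: gap = -2.6 × (6.6 - 4.52) = -5.408%, loss ≈ 5820 × 5.408/100 ≈ 315.
Year 2009: gap = -2.6 × (7.52 - 4.52) = -7.8%, loss ≈ 5820 × 7.8/100 ≈ 454.
Year 2010: gap = -2.6 × (9.3 - 4.52) = -12.428%, loss ≈ 5820 × 12.428/100 ≈ 723.
Year 2011: gap = -2.6 × (8.79 - 4.52) = -11.102%, loss ≈ 5820 × 11.102/100 ≈ 646.
Year 2012: gap = -2.6 × (7.96 - 4.52) = -8.944%, loss ≈ 5820 × 8.944/100 ≈ 521.
Total lost output = 315 + 454 + 723 + 646 + 521 = 2659 billion.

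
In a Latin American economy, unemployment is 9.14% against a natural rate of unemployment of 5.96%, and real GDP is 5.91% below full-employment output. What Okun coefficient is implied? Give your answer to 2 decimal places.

β ≈ 1.86

Okun's law: output gap = -β × (u - u*).
-5.91 = -β × (9.14 - 5.96) = -β × 3.18, so β = 5.91/3.18 = 1.86.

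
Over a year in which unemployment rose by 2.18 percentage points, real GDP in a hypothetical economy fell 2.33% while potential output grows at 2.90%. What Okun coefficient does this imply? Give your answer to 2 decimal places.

β ≈ 2.40

Growth form: g_Y = g_Y* - β × Δu, so β = (g_Y* - g_Y)/Δu.
β = (2.9 + 2.33)/2.18 = 5.23/2.18 = 2.40.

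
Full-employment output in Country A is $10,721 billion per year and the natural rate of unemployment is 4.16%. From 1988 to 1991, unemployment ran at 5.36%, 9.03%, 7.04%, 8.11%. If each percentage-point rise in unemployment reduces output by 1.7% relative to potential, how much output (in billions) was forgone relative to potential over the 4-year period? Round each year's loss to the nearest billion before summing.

Year 1988: gap = -1.7 × (5.36 - 4.16) = -2.04%, loss ≈ 10721 × 2.04/100 ≈ 219.
Year 1989: gap = -1.7 × (9.03 - 4.16) = -8.279%, loss ≈ 10721 × 8.279/100 ≈ 888.
Year 1990: gap = -1.7 × (7.04 - 4.16) = -4.896%, loss ≈ 10721 × 4.896/100 ≈ 525.
Year 1991: gap = -1.7 × (8.11 - 4.16) = -6.715%, loss ≈ 10721 × 6.715/100 ≈ 720.
Total lost output = 219 + 888 + 525 + 720 = 2352 billion.

$2,352 billion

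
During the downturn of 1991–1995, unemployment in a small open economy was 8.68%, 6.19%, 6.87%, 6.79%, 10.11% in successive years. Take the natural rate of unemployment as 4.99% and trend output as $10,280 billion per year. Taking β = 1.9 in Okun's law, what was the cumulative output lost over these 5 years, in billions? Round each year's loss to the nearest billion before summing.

$2,674 billion

Year 1991: gap = -1.9 × (8.68 - 4.99) = -7.011%, loss ≈ 10280 × 7.011/100 ≈ 721.
Year 1992: gap = -1.9 × (6.19 - 4.99) = -2.28%, loss ≈ 10280 × 2.28/100 ≈ 234.
Year 1993: gap = -1.9 × (6.87 - 4.99) = -3.572%, loss ≈ 10280 × 3.572/100 ≈ 367.
Year 1994: gap = -1.9 × (6.79 - 4.99) = -3.42%, loss ≈ 10280 × 3.42/100 ≈ 352.
Year 1995: gap = -1.9 × (10.11 - 4.99) = -9.728%, loss ≈ 10280 × 9.728/100 ≈ 1000.
Total lost output = 721 + 234 + 367 + 352 + 1000 = 2674 billion.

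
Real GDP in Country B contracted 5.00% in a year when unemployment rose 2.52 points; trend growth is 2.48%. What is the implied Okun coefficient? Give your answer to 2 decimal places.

Growth form: g_Y = g_Y* - β × Δu, so β = (g_Y* - g_Y)/Δu.
β = (2.48 + 5)/2.52 = 7.48/2.52 = 2.97.

β ≈ 2.97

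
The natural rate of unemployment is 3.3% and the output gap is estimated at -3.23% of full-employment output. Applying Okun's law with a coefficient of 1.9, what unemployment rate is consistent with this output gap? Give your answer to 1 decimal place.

5.0%

From Okun's law, u - u* = -(output gap)/β = -(-3.23)/1.9 = 1.7 points.
So u = 3.3 + 1.7 = 5.0%.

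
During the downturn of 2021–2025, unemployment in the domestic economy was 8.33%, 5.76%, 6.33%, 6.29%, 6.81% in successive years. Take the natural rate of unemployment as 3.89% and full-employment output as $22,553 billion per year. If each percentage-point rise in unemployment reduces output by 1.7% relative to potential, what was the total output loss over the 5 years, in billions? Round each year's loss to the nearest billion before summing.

$5,394 billion

Year 2021: gap = -1.7 × (8.33 - 3.89) = -7.548%, loss ≈ 22553 × 7.548/100 ≈ 1702.
Year 2022: gap = -1.7 × (5.76 - 3.89) = -3.179%, loss ≈ 22553 × 3.179/100 ≈ 717.
Year 2023: gap = -1.7 × (6.33 - 3.89) = -4.148%, loss ≈ 22553 × 4.148/100 ≈ 935.
Year 2024: gap = -1.7 × (6.29 - 3.89) = -4.08%, loss ≈ 22553 × 4.08/100 ≈ 920.
Year 2025: gap = -1.7 × (6.81 - 3.89) = -4.964%, loss ≈ 22553 × 4.964/100 ≈ 1120.
Total lost output = 1702 + 717 + 935 + 920 + 1120 = 5394 billion.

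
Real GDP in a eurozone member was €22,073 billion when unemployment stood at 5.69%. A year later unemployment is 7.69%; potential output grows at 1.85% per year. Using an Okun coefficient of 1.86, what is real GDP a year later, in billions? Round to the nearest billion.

€21,660 billion

Δu = 7.69 - 5.69 = 2 points.
Okun's law (growth form): g_Y = g_Y* - β × Δu = 1.85 - 1.86 × (2.00) = 1.85 - 3.72 = -1.87%.
Real GDP in the next year = 22073 × (1 - 1.87/100) = 22073 × 0.9813 ≈ 21660 billion.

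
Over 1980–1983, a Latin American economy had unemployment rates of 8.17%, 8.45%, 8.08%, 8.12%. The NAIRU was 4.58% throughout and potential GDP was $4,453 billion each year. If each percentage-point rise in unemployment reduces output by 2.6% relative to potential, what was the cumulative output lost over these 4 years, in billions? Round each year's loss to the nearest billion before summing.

$1,679 billion

Year 1980: gap = -2.6 × (8.17 - 4.58) = -9.334%, loss ≈ 4453 × 9.334/100 ≈ 416.
Year 1981: gap = -2.6 × (8.45 - 4.58) = -10.062%, loss ≈ 4453 × 10.062/100 ≈ 448.
Year 1982: gap = -2.6 × (8.08 - 4.58) = -9.1%, loss ≈ 4453 × 9.1/100 ≈ 405.
Year 1983: gap = -2.6 × (8.12 - 4.58) = -9.204%, loss ≈ 4453 × 9.204/100 ≈ 410.
Total lost output = 416 + 448 + 405 + 410 = 1679 billion.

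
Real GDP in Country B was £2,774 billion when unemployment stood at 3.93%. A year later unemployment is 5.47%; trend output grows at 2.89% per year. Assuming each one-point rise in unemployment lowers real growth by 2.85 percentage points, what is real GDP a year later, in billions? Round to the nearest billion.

£2,732 billion

Δu = 5.47 - 3.93 = 1.54 points.
Okun's law (growth form): g_Y = g_Y* - β × Δu = 2.89 - 2.85 × (1.54) = 2.89 - 4.389 = -1.499%.
Real GDP in the next year = 2774 × (1 - 1.499/100) = 2774 × 0.98501 ≈ 2732 billion.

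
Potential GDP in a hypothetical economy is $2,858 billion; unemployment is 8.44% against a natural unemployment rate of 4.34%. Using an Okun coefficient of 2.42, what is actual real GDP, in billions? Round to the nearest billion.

$2,574 billion

Unemployment gap = 8.44 - 4.34 = 4.1 points, so the output gap is -2.42 × 4.1 = -9.922%.
Actual GDP = 2858 × (1 - 9.922/100) = 2858 × 0.90078 ≈ 2574 billion.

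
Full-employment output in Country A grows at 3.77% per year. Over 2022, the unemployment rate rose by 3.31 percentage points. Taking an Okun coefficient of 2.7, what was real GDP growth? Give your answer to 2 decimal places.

-5.17%

Growth-rate Okun's law: g_Y = g_Y* - β × Δu.
g_Y = 3.77 - 2.7 × (3.31) = 3.77 - 8.937 = -5.167%, i.e. -5.17% to 2 d.p.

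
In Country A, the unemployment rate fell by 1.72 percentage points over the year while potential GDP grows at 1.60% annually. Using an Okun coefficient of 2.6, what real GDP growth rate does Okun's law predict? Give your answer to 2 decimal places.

Growth-rate Okun's law: g_Y = g_Y* - β × Δu.
g_Y = 1.60 - 2.6 × (-1.72) = 1.6 + 4.472 = 6.072%, i.e. 6.07% to 2 d.p.

6.07%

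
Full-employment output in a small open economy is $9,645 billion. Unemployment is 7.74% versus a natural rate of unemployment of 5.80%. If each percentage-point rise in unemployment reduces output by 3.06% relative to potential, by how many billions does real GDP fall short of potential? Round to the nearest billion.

$573 billion

Output gap = -3.06 × (7.74 - 5.8) = -3.06 × 1.94 = -5.9364%.
Actual GDP ≈ 9645 × 0.940636 ≈ 9072 billion, so the shortfall is 9645 - 9072 = 573 billion.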